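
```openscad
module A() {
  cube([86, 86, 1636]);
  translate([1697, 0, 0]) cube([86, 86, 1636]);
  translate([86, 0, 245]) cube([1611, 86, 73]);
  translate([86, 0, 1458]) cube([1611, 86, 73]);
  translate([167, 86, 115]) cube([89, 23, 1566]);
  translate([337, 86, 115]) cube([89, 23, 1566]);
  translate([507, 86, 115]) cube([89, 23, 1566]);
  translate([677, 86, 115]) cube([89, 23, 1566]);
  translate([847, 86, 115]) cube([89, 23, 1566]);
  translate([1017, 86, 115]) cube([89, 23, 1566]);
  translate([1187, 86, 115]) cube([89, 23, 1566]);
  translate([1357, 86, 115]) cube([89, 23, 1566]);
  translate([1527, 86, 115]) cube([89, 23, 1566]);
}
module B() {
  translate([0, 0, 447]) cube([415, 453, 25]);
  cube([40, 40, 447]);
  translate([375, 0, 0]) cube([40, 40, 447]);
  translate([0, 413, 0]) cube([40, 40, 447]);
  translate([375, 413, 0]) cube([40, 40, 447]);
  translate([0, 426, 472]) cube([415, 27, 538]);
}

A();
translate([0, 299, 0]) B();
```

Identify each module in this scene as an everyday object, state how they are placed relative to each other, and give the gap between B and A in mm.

A is a fence section. B is a chair. The chair is on the floor beside the fence section on its +y side. The gap between the chair and the fence section is 190 mm.

The chair's nearest face is 190 mm from the fence section's +y face.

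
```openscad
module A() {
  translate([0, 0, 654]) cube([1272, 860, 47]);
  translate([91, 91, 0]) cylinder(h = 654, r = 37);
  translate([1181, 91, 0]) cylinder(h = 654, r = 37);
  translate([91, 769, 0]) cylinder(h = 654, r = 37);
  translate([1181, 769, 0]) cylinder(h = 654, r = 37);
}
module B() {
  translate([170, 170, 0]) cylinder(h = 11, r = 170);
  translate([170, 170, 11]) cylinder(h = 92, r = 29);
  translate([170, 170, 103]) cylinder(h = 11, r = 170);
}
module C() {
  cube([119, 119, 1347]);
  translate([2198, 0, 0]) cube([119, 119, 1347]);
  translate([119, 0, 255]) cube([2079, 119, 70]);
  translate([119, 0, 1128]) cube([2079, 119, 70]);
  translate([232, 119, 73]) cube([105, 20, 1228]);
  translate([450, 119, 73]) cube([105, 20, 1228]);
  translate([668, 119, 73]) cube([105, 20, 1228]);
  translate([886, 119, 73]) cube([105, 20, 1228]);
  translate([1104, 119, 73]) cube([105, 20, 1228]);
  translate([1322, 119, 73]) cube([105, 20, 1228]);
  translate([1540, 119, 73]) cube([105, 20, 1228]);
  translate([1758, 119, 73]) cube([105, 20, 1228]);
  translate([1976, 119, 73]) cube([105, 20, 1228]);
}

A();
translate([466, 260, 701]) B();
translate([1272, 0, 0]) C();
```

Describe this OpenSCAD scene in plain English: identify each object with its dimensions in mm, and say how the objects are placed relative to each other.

A is a rectangular dining table. The top is 1272×860×47 mm with its upper surface at z = 701 mm. It stands on four round legs of 74 mm diameter, each leg's bounding box inset 54 mm from the nearest pair of top edges, running from the floor to the underside of the top.

B is a spool: two coaxial disc flanges of radius 170 mm and thickness 11 mm, joined by a core cylinder of radius 29 mm and height 92 mm. The lower flange rests on z = 0 and the three cylinders share a vertical axis.

C is a fence section. Two 119×119 mm posts, 1347 mm tall, stand on the floor with a clear span of 2079 mm between their inner faces. Two horizontal rails of 119×70 mm section span the gap between the posts with their undersides at z = 255 mm and z = 1128 mm, flush with the posts' −y face. 9 pickets, each 105 mm wide, 20 mm thick and 1228 mm tall, are fixed to the +y face of the rails with their bottoms at z = 73 mm, evenly spaced across the span with equal gaps (rounded down to the nearest mm) at the −x end and between each pair — any rounding remainder accumulates at the +x end.

The spool is on top of the table, centred. The fence section is against the table's +x side, with their −y faces flush.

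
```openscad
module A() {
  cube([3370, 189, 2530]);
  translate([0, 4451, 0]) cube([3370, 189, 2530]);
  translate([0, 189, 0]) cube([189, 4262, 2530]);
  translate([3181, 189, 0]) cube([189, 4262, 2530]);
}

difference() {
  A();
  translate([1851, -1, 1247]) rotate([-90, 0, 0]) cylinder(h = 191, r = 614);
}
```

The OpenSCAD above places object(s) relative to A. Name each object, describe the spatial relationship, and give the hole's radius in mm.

The subtracted cylinder has r = 614 mm.

A is a house frame. The house frame has a circular hole through its front wall. The hole's radius is 614 mm.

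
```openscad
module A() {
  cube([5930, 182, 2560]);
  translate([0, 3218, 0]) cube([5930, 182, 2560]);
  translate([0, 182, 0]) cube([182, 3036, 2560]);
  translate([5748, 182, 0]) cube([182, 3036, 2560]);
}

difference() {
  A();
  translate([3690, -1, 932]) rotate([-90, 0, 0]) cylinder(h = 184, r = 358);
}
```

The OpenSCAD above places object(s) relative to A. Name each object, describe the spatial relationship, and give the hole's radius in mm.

A is a house frame. The house frame has a circular hole through its front wall. The hole's radius is 358 mm.

The subtracted cylinder has r = 358 mm.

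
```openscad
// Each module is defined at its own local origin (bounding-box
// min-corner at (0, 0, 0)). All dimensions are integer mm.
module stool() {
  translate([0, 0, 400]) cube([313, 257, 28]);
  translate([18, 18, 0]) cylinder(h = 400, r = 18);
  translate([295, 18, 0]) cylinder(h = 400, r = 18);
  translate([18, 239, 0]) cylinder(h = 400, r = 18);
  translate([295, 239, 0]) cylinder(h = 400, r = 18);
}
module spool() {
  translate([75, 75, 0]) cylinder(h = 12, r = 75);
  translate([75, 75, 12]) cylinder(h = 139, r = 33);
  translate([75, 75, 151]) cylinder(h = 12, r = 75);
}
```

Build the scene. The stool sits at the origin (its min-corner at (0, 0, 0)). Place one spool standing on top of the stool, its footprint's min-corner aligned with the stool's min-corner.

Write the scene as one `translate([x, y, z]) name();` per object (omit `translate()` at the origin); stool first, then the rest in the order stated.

stool();
translate([0, 0, 428]) spool();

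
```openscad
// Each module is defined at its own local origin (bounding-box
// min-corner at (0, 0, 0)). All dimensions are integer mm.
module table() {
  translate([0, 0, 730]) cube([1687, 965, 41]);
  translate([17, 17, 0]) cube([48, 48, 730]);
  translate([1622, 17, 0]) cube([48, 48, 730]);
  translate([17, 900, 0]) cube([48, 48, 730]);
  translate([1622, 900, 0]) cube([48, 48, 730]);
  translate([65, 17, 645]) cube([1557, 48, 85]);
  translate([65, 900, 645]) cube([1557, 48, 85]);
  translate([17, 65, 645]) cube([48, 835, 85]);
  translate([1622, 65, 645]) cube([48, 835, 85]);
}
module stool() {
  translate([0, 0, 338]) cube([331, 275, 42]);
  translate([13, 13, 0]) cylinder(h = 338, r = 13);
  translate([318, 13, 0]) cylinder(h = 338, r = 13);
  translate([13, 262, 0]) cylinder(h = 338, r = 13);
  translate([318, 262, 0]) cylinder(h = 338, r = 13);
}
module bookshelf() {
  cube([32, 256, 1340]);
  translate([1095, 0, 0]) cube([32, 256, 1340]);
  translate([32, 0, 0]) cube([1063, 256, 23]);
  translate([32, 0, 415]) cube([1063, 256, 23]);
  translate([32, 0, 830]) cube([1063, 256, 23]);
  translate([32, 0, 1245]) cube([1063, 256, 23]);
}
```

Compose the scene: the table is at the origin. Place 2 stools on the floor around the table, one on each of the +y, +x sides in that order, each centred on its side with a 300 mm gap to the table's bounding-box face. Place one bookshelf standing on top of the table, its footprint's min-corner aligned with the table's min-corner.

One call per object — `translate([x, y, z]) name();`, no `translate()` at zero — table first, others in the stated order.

table();
translate([678, 1265, 0]) stool();
translate([1987, 345, 0]) stool();
translate([0, 0, 771]) bookshelf();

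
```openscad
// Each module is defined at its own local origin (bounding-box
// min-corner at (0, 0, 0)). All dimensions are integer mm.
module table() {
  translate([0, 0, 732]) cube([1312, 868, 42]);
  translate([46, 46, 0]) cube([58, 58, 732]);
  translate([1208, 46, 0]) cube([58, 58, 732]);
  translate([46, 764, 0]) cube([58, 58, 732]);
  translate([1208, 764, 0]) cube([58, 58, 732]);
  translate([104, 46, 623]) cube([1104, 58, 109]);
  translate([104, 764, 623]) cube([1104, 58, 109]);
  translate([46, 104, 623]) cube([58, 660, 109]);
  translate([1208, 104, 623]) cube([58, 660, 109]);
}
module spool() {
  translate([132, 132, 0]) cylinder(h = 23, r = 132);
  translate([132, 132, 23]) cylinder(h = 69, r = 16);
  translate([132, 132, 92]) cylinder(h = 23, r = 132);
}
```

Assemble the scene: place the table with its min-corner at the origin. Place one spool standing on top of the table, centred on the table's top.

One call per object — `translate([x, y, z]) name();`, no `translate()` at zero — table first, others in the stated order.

table();
translate([524, 302, 774]) spool();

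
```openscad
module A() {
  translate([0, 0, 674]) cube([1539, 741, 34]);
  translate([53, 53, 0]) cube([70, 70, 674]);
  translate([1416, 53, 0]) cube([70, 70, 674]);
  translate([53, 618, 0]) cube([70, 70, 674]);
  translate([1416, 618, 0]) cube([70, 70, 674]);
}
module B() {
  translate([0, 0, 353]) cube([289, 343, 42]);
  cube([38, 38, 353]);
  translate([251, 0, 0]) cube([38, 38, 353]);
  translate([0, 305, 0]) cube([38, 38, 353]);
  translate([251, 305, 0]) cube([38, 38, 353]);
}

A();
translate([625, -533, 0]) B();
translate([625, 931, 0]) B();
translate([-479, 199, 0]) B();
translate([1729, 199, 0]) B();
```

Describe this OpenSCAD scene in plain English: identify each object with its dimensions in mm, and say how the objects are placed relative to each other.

A is a rectangular dining table. The top is 1539×741×34 mm with its upper surface at z = 708 mm. It stands on four 70×70 mm square legs, each inset 53 mm from the nearest pair of top edges, running from the floor to the underside of the top.

B is a four-legged stool. The seat is 289×343 mm, 42 mm thick, top at z = 395 mm. It stands on four square legs, each 38×38 mm in cross-section, from z = 0 to the seat underside, each flush with a corner of the seat.

Four stools sit around the table at the −y, +y, −x, +x sides.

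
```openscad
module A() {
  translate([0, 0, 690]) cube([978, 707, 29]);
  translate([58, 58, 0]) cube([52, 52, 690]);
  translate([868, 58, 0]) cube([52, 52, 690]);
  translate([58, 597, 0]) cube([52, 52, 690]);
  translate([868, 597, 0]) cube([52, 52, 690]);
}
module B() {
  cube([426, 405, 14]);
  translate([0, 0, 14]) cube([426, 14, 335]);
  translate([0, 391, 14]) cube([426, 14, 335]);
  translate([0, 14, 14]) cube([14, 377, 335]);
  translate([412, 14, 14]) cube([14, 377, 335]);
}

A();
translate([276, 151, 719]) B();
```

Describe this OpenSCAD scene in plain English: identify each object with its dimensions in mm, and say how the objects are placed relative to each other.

A is a table with a 978×707 mm rectangular top, 29 mm thick, top surface at z = 719 mm, supported by four 52×52 mm square legs, each inset 58 mm from the nearest pair of top edges, running from the floor.

B is an open-topped rectangular box: outside dimensions 426×405×349 mm, with a uniform wall and base thickness of 14 mm. The base is a full 426×405 slab on the floor; four walls sit on top of the base. The front and back walls (the −y and +y sides) span the full width; the two side walls fit between them.

The open box is on top of the table, centred.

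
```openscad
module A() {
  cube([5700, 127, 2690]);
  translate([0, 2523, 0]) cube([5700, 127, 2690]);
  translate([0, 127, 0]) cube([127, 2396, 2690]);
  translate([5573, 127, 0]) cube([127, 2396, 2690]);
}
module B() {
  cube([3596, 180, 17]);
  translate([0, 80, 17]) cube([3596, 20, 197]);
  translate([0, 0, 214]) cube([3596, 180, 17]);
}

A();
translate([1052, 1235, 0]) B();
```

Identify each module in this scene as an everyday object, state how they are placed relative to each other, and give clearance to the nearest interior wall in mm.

Clearances: x = 925, y = 1108; minimum 925 mm.

A is a house frame. B is an I-beam. The I-beam sits inside the house frame, centred. The clearance to the nearest interior wall is 925 mm.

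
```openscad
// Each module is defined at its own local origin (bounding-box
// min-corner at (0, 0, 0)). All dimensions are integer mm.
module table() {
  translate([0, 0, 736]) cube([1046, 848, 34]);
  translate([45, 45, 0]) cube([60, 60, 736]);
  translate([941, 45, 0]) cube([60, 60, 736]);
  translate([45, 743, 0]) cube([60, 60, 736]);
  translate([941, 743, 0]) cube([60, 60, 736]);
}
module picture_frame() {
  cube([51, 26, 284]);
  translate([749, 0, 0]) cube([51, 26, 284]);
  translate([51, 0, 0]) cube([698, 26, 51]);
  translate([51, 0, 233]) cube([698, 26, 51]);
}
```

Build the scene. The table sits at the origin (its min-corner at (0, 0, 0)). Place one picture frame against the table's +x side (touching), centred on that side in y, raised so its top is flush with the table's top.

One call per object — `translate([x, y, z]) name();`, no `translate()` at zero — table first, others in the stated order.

table();
translate([1046, 411, 486]) picture_frame();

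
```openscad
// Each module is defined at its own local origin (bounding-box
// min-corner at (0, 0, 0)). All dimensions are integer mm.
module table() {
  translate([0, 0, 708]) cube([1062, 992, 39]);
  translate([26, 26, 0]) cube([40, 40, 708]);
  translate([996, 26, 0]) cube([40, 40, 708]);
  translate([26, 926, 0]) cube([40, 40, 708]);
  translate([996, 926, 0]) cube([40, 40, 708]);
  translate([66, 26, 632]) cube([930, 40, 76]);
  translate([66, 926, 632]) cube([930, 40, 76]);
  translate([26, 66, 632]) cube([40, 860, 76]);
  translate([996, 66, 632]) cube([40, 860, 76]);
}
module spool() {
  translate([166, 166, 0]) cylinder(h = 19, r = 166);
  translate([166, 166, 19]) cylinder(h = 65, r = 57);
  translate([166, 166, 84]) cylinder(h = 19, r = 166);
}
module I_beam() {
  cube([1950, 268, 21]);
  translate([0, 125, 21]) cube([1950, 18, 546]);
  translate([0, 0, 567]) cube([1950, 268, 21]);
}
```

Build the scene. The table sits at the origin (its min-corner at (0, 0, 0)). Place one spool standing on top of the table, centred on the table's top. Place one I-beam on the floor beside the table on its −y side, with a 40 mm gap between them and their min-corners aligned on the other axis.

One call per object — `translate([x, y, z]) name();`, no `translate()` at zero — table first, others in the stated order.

table();
translate([365, 330, 747]) spool();
translate([0, -308, 0]) I_beam();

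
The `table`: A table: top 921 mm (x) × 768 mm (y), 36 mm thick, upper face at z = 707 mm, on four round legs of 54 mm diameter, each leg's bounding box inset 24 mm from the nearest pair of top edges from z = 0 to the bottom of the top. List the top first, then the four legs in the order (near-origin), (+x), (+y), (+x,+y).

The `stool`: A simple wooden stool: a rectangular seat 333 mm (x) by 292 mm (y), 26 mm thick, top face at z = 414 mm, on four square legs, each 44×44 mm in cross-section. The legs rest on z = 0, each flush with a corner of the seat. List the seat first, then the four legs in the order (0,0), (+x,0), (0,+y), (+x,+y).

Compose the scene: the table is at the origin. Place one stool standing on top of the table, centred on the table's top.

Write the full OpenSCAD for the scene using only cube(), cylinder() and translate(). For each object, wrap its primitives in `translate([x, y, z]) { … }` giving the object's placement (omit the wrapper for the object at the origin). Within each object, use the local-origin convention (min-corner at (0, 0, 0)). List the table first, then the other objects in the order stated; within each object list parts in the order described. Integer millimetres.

translate([0, 0, 671]) cube([921, 768, 36]);
translate([51, 51, 0]) cylinder(h = 671, r = 27);
translate([870, 51, 0]) cylinder(h = 671, r = 27);
translate([51, 717, 0]) cylinder(h = 671, r = 27);
translate([870, 717, 0]) cylinder(h = 671, r = 27);
translate([294, 238, 707]) {
  translate([0, 0, 388]) cube([333, 292, 26]);
  cube([44, 44, 388]);
  translate([289, 0, 0]) cube([44, 44, 388]);
  translate([0, 248, 0]) cube([44, 44, 388]);
  translate([289, 248, 0]) cube([44, 44, 388]);
}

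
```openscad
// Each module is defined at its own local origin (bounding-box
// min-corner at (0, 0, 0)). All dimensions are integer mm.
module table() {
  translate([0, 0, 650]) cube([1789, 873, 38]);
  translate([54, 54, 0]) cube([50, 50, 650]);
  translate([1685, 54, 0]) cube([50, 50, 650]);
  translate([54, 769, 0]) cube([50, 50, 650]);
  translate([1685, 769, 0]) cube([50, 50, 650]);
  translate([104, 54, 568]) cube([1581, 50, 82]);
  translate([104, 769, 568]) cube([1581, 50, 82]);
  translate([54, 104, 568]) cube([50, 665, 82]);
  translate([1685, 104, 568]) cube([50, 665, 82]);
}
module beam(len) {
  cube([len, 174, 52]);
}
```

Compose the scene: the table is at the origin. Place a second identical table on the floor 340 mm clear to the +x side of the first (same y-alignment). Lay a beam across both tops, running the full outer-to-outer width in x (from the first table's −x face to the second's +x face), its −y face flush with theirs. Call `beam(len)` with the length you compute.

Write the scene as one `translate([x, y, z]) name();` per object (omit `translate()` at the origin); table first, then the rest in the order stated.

table();
translate([2129, 0, 0]) table();
translate([0, 0, 688]) beam(3918);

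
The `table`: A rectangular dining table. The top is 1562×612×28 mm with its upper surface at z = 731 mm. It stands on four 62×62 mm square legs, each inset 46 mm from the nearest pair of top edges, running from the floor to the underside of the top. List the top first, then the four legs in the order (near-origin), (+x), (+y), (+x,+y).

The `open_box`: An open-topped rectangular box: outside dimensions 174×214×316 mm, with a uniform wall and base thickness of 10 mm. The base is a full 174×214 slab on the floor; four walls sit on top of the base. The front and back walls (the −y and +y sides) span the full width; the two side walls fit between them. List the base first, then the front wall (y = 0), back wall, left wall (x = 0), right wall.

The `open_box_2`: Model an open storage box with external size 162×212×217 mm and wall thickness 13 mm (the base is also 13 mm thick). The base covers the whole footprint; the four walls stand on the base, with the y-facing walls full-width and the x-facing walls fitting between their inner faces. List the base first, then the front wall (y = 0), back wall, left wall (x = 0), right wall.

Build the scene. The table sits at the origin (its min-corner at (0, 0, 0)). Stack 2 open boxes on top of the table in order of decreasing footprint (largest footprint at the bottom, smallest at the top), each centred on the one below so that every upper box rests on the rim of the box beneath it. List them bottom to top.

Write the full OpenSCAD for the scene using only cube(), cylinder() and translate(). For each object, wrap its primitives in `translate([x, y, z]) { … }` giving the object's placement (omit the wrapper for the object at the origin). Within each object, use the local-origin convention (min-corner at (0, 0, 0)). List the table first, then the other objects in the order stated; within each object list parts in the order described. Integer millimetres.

translate([0, 0, 703]) cube([1562, 612, 28]);
translate([46, 46, 0]) cube([62, 62, 703]);
translate([1454, 46, 0]) cube([62, 62, 703]);
translate([46, 504, 0]) cube([62, 62, 703]);
translate([1454, 504, 0]) cube([62, 62, 703]);
translate([694, 199, 731]) {
  cube([174, 214, 10]);
  translate([0, 0, 10]) cube([174, 10, 306]);
  translate([0, 204, 10]) cube([174, 10, 306]);
  translate([0, 10, 10]) cube([10, 194, 306]);
  translate([164, 10, 10]) cube([10, 194, 306]);
}
translate([700, 200, 1047]) {
  cube([162, 212, 13]);
  translate([0, 0, 13]) cube([162, 13, 204]);
  translate([0, 199, 13]) cube([162, 13, 204]);
  translate([0, 13, 13]) cube([13, 186, 204]);
  translate([149, 13, 13]) cube([13, 186, 204]);
}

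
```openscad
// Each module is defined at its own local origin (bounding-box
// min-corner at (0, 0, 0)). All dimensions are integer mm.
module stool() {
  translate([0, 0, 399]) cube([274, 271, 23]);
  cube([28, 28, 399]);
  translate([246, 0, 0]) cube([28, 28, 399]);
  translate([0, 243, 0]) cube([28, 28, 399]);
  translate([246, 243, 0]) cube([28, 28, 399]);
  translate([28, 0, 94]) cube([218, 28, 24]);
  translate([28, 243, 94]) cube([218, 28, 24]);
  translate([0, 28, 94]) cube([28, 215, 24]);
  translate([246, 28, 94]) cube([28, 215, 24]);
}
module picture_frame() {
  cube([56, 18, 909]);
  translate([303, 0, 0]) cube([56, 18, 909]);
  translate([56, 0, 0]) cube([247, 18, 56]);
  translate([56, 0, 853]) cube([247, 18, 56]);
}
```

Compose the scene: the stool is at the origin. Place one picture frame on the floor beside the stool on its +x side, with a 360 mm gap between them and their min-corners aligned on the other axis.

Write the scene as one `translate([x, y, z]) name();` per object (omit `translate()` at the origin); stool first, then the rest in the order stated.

stool();
translate([634, 0, 0]) picture_frame();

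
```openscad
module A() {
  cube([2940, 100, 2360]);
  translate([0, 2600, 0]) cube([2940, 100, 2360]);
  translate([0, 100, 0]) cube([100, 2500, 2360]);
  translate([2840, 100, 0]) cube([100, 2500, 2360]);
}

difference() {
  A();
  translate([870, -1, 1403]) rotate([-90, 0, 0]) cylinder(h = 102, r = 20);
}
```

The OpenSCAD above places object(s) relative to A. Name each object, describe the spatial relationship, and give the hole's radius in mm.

A is a house frame. The house frame has a circular hole through its front wall. The hole's radius is 20 mm.

The subtracted cylinder has r = 20 mm.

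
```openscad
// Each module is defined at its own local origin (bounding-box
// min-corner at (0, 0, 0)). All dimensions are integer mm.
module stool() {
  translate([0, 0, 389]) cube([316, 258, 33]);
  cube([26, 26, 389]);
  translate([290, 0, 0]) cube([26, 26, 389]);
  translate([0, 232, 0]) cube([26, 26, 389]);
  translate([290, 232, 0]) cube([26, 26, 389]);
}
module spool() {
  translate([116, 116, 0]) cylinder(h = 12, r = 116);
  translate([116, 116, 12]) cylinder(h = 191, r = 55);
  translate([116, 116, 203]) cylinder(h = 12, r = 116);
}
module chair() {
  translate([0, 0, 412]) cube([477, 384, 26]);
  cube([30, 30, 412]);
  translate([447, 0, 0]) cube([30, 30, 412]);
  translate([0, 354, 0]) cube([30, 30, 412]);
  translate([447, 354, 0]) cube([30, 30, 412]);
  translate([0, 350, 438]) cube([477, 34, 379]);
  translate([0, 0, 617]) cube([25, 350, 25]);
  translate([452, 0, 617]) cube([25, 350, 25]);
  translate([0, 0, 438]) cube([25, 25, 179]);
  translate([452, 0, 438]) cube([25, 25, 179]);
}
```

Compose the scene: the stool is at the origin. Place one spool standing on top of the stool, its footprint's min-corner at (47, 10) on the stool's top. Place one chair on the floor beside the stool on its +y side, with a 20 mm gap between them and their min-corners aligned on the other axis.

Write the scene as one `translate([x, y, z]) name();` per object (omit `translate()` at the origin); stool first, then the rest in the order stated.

stool();
translate([47, 10, 422]) spool();
translate([0, 278, 0]) chair();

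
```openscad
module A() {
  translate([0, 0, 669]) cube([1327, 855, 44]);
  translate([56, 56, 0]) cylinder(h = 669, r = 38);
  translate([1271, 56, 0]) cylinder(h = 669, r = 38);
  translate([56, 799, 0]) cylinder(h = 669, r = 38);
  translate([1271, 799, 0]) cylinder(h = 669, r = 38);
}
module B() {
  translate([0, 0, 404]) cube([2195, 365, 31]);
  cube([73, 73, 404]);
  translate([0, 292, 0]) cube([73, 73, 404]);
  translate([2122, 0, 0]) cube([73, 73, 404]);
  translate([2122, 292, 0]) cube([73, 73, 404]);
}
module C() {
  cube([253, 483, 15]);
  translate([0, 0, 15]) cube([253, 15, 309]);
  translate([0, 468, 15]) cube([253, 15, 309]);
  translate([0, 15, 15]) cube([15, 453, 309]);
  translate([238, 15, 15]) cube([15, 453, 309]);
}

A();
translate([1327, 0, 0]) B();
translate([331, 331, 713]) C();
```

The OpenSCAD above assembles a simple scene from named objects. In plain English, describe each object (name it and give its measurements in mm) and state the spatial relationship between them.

A is a table: top 1327 mm (x) × 855 mm (y), 44 mm thick, upper face at z = 713 mm, on four round legs of 76 mm diameter, each leg's bounding box inset 18 mm from the nearest pair of top edges, running from z = 0 to the bottom of the top.

B is a bench: a 2195×365 mm seat slab, 31 mm thick, top at z = 435 mm, on four 73×73 mm square legs flush with the seat corners and standing on z = 0.

C is an open-topped rectangular box: outside dimensions 253×483×324 mm, with a uniform wall and base thickness of 15 mm. The base is a full 253×483 slab on the floor; four walls sit on top of the base. The front and back walls (the −y and +y sides) span the full width; the two side walls fit between them.

The bench is against the table's +x side, with their −y faces flush. The open box is on top of the table.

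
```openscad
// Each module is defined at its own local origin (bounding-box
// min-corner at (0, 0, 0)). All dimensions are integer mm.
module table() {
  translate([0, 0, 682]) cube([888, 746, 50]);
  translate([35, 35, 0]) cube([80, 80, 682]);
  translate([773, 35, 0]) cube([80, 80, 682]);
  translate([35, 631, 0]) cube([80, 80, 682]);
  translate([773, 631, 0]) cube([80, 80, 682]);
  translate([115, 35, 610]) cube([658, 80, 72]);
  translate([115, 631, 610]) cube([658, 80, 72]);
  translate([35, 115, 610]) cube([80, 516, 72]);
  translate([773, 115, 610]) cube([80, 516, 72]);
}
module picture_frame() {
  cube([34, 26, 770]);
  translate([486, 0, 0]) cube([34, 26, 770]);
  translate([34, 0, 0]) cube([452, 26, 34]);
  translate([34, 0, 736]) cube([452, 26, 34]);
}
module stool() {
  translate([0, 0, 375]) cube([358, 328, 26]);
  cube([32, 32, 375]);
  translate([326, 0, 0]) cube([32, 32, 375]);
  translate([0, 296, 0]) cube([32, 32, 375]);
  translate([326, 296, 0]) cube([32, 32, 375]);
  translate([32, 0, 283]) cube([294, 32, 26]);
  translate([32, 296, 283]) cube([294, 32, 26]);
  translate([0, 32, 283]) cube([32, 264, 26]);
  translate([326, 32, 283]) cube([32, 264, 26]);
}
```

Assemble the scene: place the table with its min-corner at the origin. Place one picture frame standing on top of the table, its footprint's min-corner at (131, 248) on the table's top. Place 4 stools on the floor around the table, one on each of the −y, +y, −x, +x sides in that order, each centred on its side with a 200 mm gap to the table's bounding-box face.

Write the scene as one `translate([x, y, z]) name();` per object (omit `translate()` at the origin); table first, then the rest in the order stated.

table();
translate([131, 248, 732]) picture_frame();
translate([265, -528, 0]) stool();
translate([265, 946, 0]) stool();
translate([-558, 209, 0]) stool();
translate([1088, 209, 0]) stool();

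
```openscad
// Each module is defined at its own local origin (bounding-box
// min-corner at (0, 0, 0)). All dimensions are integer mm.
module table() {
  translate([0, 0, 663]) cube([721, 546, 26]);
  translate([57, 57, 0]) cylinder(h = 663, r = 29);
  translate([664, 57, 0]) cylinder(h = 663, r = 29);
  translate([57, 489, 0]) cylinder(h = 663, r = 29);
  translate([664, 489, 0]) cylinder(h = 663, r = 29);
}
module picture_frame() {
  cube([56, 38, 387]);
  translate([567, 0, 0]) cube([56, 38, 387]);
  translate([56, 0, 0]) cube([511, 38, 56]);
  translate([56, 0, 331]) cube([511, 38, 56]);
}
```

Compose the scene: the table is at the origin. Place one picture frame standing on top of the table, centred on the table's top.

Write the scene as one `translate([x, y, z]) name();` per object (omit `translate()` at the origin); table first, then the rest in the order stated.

table();
translate([49, 254, 689]) picture_frame();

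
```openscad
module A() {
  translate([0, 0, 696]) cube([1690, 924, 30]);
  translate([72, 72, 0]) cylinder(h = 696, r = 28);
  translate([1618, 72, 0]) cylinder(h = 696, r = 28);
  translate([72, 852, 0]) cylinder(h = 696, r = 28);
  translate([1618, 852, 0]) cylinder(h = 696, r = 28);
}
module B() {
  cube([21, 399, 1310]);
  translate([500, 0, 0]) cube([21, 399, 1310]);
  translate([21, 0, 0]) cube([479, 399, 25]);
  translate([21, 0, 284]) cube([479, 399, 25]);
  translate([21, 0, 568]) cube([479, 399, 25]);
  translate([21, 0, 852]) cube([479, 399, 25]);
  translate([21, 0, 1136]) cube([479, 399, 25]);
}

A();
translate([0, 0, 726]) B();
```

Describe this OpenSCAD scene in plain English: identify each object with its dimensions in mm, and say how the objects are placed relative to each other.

A is a rectangular dining table. The top is 1690×924×30 mm with its upper surface at z = 726 mm. It stands on four round legs of 56 mm diameter, each leg's bounding box inset 44 mm from the nearest pair of top edges, running from the floor to the underside of the top.

B is a bookshelf 521 mm wide overall, 399 mm deep and 1310 mm tall. The two sides are 21 mm thick vertical panels. 5 horizontal shelves of 25 mm thickness span between the inner faces of the sides; the lowest shelf sits on the floor and shelves are stacked with a clear vertical gap of 259 mm between each pair.

The bookshelf is on top of the table.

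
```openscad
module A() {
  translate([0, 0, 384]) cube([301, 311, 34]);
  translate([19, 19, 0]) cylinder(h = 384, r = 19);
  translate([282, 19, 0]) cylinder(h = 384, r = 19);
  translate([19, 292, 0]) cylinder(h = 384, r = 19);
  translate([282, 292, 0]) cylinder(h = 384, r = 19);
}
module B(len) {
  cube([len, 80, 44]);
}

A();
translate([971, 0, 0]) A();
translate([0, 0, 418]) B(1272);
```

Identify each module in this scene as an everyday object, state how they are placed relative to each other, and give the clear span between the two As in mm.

A is a stool. B is a beam. A beam spans the tops of two stools. The clear span between the two stools is 670 mm.

Second stool starts at x = 971; first ends at x = 301; clear span = 971 − 301 = 670 mm.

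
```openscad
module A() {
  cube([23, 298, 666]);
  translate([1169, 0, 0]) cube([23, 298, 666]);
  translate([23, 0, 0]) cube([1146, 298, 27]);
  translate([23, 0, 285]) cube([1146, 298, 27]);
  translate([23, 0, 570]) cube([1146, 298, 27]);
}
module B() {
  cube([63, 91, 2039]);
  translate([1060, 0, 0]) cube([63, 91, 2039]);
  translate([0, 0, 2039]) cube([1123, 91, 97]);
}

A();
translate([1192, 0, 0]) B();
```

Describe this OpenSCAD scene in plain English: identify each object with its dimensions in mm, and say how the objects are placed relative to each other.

A is a bookshelf 1192 mm wide overall, 298 mm deep and 666 mm tall. The two sides are 23 mm thick vertical panels. 3 horizontal shelves of 27 mm thickness span between the inner faces of the sides; the lowest shelf sits on the floor and shelves are stacked with a clear vertical gap of 258 mm between each pair.

B is a door frame. The clear opening is 997 mm wide and 2039 mm high. Two 63 mm wide jambs, 91 mm deep, stand either side of the opening from the floor to the top of the opening. A 97 mm thick head sits across the top of both jambs, spanning the full outside width of the frame.

The door frame is against the bookshelf's +x side, with their −y faces flush.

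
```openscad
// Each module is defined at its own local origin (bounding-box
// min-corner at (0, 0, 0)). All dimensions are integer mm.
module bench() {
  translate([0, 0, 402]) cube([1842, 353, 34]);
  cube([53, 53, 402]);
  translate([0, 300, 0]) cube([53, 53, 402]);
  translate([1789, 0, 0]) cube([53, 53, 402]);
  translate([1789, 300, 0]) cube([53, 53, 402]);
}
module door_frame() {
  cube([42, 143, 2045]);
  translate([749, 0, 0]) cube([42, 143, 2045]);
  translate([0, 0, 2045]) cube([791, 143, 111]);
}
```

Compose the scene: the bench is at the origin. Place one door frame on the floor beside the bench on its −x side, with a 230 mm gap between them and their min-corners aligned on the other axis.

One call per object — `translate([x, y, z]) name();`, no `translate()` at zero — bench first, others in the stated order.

bench();
translate([-1021, 0, 0]) door_frame();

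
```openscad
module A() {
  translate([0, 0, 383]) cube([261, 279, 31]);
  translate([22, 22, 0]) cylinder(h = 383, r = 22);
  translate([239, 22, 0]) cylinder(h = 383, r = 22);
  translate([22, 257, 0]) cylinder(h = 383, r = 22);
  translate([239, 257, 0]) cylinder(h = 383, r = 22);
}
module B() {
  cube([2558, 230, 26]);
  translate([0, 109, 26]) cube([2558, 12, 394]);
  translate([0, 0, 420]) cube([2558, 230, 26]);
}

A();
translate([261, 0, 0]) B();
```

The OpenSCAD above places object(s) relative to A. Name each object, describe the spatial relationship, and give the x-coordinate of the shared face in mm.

The stool's +x face and the I-beam's −x face are both at x = 261 mm.

A is a stool. B is an I-beam. The I-beam is against the stool's +x side, with their −y faces flush. The x-coordinate of the shared face is 261 mm.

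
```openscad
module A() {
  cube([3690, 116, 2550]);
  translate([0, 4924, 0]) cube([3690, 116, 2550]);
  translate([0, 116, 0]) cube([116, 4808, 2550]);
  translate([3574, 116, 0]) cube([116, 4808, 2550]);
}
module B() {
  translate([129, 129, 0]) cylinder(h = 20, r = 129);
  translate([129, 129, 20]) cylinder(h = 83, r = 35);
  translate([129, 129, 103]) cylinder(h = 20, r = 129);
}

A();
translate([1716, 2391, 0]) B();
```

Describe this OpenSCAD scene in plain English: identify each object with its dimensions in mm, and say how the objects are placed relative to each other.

A is the wall frame of a small rectangular building: four walls, each 2550 mm tall and 116 mm thick, enclosing a footprint 3690 mm (x) by 5040 mm (y) outside-to-outside, with no floor or roof. The front and back walls (the −y and +y sides) span the full width; the two side walls fit between them.

B is a spool: two coaxial disc flanges of radius 129 mm and thickness 20 mm, joined by a core cylinder of radius 35 mm and height 83 mm. The lower flange rests on z = 0 and the three cylinders share a vertical axis.

The spool sits inside the house frame, centred.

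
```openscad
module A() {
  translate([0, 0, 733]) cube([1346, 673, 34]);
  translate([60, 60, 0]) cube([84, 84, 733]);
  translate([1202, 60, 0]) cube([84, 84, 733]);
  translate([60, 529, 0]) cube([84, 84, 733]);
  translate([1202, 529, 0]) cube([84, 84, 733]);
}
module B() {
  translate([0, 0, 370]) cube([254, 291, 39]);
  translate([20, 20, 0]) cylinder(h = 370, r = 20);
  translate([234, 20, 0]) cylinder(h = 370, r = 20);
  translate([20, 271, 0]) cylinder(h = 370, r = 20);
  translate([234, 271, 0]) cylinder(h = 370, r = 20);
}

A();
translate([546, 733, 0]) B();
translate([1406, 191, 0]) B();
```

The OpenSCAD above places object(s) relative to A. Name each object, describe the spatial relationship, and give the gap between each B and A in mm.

Each stool's nearest face is 60 mm from the table's bounding box.

A is a table. B is a stool. Two stools sit around the table at the +y, +x sides. The gap between each stool and the table is 60 mm.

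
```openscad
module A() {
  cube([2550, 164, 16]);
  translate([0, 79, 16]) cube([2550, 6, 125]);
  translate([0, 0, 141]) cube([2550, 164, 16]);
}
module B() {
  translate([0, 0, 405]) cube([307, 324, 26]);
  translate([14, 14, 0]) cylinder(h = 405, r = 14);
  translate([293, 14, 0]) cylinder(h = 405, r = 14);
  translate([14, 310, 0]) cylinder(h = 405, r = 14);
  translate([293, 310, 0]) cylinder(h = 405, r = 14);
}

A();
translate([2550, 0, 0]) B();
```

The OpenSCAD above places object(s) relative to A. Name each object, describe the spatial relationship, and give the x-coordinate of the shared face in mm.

The I-beam's +x face and the stool's −x face are both at x = 2550 mm.

A is an I-beam. B is a stool. The stool is against the I-beam's +x side, with their −y faces flush. The x-coordinate of the shared face is 2550 mm.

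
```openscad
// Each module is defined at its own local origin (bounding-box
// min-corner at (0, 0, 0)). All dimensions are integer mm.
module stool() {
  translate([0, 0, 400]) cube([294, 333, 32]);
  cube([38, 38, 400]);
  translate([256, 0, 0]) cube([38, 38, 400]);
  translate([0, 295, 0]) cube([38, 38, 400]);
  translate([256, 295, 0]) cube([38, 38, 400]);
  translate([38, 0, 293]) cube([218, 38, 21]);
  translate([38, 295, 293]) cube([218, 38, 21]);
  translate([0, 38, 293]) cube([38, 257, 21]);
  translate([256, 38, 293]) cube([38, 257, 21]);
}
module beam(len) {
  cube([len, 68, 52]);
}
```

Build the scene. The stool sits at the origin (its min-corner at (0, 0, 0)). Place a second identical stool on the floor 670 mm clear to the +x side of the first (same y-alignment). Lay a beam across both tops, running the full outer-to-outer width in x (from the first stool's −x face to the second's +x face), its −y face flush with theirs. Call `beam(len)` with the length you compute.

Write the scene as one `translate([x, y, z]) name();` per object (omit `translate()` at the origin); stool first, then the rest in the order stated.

stool();
translate([964, 0, 0]) stool();
translate([0, 0, 432]) beam(1258);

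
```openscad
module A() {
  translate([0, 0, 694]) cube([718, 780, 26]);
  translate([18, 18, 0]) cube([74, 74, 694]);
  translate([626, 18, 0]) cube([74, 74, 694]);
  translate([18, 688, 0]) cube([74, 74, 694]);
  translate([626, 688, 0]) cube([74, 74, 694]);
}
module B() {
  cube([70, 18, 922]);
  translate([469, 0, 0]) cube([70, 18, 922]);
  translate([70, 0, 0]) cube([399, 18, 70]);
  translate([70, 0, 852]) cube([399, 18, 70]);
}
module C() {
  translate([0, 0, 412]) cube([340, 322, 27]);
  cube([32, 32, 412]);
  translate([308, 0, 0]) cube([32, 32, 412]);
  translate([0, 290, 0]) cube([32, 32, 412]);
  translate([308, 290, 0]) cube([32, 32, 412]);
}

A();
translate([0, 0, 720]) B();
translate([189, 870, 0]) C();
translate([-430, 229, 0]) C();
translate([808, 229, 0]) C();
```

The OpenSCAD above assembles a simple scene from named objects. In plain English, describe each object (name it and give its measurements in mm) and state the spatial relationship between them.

A is a table: top 718 mm (x) × 780 mm (y), 26 mm thick, upper face at z = 720 mm, on four 74×74 mm square legs, each inset 18 mm from the nearest pair of top edges, running from z = 0 to the bottom of the top.

B is a rectangular picture frame lying in the x–z plane (depth along y). The opening is 399 mm wide (x) by 782 mm tall (z), surrounded by a border 70 mm wide on all four sides. The frame is 18 mm deep and is made of two full-height vertical stiles with two horizontal rails fitted between them.

C is a four-legged stool. The seat is 340×322 mm, 27 mm thick, top at z = 439 mm. It stands on four square legs, each 32×32 mm in cross-section, from z = 0 to the seat underside, each flush with a corner of the seat.

The picture frame is on top of the table. Three stools sit around the table at the +y, −x, +x sides.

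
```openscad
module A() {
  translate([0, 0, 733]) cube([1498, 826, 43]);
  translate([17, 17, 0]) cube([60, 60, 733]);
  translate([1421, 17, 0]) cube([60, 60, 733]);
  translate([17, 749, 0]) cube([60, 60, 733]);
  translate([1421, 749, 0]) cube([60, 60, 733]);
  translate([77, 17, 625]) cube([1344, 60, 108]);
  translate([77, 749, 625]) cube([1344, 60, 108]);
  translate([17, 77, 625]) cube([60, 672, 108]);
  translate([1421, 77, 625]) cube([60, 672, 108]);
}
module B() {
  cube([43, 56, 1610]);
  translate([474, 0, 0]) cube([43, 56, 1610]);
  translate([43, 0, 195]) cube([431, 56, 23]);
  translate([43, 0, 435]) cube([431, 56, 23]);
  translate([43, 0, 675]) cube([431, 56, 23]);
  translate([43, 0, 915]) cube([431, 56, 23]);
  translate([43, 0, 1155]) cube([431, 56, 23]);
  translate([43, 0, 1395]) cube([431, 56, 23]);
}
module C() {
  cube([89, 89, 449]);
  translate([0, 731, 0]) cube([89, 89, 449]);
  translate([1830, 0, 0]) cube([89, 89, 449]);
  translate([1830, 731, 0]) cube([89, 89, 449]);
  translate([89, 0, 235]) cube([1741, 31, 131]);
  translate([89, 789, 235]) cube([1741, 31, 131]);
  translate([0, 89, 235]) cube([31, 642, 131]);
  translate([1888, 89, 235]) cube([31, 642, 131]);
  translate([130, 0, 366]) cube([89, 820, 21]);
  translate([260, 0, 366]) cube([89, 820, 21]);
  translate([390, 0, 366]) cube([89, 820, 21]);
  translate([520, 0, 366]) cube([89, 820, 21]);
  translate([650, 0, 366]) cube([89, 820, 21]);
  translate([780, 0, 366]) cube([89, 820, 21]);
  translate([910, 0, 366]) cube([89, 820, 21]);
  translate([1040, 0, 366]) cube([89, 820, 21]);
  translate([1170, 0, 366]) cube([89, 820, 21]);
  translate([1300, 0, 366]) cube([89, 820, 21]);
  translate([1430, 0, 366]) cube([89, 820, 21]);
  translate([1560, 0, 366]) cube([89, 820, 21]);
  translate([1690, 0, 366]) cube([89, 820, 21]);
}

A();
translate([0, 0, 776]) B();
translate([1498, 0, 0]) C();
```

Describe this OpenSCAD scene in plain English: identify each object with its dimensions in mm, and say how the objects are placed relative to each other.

A is a table with a 1498×826 mm rectangular top, 43 mm thick, top surface at z = 776 mm, supported by four 60×60 mm square legs, each inset 17 mm from the nearest pair of top edges, running from the floor. Four apron rails, 60 mm thick and 108 mm tall, run between adjacent legs with their top edges flush with the underside of the top and their outer faces flush with the legs' outer faces.

B is a wooden ladder with two side rails of 43×56 mm section and 1610 mm height, set 517 mm apart overall. Between them run 6 rectangular rungs (56 mm deep, 23 mm thick), front faces flush with the rails' −y face. The bottom of the first rung is 195 mm above the floor and each subsequent rung is 240 mm higher than the one below.

C is a bed frame 1919 mm long (x) by 820 mm wide (y). Four 89×89 mm corner posts, 449 mm tall, at the corners of the footprint. Four rails of 31 mm thickness and 131 mm height run between adjacent posts with their undersides at z = 235 mm, their outer faces flush with the outside of the frame (the two x-running rails run between the posts' inner faces; the two y-running rails run between the posts' inner faces). 13 slats, each 89 mm wide (x) and 21 mm thick, lie across the top of the two x-running rails, running the full 820 mm width of the frame in y; the slats are evenly spaced along x between the inner faces of the end posts with equal gaps (rounded down to the nearest mm) at the −x end and between each pair — any rounding remainder accumulates at the +x end.

The ladder is on top of the table. The bed frame is against the table's +x side, with their −y faces flush.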